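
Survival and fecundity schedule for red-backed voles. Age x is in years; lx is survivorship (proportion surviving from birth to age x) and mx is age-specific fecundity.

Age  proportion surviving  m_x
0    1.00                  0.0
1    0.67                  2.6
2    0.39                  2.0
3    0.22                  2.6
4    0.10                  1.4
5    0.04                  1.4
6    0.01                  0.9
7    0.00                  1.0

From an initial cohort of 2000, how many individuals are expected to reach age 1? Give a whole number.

1340

Expected survivors = N0 · l_1 = 2000 × 0.67 = 1340 → 1340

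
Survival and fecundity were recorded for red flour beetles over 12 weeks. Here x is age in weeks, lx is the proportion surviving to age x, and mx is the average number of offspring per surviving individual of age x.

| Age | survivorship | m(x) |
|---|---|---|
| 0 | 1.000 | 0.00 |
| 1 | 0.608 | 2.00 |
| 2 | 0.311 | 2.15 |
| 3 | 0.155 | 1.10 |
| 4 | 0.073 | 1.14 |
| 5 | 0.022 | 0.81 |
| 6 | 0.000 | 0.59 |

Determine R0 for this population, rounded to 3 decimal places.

2.156

lx·mx by age: 0, 1.216, 0.66865, 0.1705, 0.08322, 0.01782, 0
R0 = Σ lx·mx = 2.15619 → 2.156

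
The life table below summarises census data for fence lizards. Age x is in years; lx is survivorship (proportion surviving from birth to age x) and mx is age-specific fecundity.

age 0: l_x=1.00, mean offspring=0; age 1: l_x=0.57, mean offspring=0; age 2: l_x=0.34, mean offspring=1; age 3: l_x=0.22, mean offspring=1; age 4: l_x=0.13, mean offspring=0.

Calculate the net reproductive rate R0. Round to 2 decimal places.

0.56

lx·mx by age: 0, 0, 0.34, 0.22, 0
R0 = Σ lx·mx = 0.56 → 0.56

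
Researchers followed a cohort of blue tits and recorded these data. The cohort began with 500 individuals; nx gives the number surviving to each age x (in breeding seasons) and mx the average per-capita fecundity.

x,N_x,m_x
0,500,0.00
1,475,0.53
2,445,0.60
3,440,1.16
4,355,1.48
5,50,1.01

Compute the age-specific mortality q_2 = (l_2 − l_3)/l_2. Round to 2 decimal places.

0.01

lx = nx/n0 = nx/500: 1, 0.95, 0.89, 0.88, 0.71, 0.1
q_2 = (l_2 − l_3) / l_2 = (0.89 − 0.88) / 0.89
     = 0.01 / 0.89 = 0.011236… → 0.01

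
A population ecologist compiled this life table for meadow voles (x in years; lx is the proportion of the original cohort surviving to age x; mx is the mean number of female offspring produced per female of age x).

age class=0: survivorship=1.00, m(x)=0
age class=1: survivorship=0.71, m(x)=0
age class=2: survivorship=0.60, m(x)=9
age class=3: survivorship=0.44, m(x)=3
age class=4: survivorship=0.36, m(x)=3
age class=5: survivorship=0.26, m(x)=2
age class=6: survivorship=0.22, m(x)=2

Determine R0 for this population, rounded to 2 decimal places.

lx·mx by age: 0, 0, 5.4, 1.32, 1.08, 0.52, 0.44
R0 = Σ lx·mx = 8.76 → 8.76

8.76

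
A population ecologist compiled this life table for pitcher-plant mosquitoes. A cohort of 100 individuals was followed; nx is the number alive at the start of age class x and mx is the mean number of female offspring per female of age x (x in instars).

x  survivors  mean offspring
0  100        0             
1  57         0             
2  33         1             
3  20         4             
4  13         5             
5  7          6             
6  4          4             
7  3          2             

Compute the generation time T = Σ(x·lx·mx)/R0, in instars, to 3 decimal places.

lx = nx/n0 = nx/100: 1, 0.57, 0.33, 0.2, 0.13, 0.07, 0.04, 0.03
lx·mx: 0, 0, 0.33, 0.8, 0.65, 0.42, 0.16, 0.06 → R0 = 2.42
x·lx·mx: 0, 0, 0.66, 2.4, 2.6, 2.1, 0.96, 0.42 → Σ = 9.14
T = 9.14 / 2.42 = 3.77686… → 3.777

3.777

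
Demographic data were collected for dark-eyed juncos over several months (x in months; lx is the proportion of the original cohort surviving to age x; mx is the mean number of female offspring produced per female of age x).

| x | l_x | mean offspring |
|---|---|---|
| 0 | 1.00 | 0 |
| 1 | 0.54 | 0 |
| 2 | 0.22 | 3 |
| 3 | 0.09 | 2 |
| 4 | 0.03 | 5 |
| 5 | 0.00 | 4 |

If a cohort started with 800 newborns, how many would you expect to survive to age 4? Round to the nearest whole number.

Expected survivors = N0 · l_4 = 800 × 0.03 = 24 → 24

24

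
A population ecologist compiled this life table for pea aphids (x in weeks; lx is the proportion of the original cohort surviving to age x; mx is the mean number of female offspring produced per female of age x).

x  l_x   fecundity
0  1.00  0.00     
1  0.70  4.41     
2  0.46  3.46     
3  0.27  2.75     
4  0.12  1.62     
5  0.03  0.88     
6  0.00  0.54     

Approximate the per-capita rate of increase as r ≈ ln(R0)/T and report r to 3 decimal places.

R0 = Σ lx·mx = 0 + 3.087 + 1.5916 + 0.7425 + 0.1944 + 0.0264 + 0 = 5.6419
Σ x·lx·mx = 9.4073; T = 9.4073/5.6419 = 1.6674…
r ≈ ln(R0)/T = ln(5.6419)/1.6674… = 1.03768… → 1.038

1.038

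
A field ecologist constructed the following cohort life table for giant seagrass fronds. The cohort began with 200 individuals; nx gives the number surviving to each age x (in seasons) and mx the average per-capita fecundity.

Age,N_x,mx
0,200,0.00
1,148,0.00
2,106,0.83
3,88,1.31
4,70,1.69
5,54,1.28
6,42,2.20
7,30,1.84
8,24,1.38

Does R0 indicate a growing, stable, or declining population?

lx = nx/n0 = nx/200: 1, 0.74, 0.53, 0.44, 0.35, 0.27, 0.21, 0.15, 0.12
R0 = Σ lx·mx = 0 + 0 + 0.4399 + 0.5764 + 0.5915 + 0.3456 + 0.462 + 0.276 + 0.1656 = 2.857
R0 > 1, so the population is growing.

growing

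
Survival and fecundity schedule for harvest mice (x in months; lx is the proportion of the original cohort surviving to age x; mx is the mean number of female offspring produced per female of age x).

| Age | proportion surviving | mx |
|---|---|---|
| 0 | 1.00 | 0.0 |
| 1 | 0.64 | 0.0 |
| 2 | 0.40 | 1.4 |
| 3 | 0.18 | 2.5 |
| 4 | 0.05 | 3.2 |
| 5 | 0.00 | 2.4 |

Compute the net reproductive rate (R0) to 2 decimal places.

1.17

lx·mx by age: 0, 0, 0.56, 0.45, 0.16, 0
R0 = Σ lx·mx = 1.17 → 1.17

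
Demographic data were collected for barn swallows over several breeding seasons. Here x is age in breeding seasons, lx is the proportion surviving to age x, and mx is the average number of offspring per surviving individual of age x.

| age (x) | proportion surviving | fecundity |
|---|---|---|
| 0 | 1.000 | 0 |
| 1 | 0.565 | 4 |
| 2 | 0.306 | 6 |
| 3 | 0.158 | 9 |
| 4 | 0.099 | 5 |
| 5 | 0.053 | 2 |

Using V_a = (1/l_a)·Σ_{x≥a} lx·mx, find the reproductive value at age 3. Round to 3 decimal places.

lx·mx for x ≥ 3: 1.422, 0.495, 0.106 → sum = 2.023
V_3 = 2.023 / l_3 = 2.023 / 0.158 = 12.803797… → 12.804

12.804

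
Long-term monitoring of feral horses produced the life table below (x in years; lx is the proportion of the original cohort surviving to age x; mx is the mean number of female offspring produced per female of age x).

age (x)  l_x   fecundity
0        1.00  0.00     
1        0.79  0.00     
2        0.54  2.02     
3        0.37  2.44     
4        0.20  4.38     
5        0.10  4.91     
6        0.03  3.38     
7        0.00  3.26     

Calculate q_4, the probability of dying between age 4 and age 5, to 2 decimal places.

0.50

q_4 = (l_4 − l_5) / l_4 = (0.2 − 0.1) / 0.2
     = 0.1 / 0.2 = 0.5 → 0.50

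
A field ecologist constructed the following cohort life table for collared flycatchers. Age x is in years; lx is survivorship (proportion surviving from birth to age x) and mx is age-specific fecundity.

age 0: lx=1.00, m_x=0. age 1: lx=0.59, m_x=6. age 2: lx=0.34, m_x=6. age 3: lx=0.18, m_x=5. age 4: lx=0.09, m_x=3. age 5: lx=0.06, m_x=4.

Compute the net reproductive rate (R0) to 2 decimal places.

6.99

lx·mx by age: 0, 3.54, 2.04, 0.9, 0.27, 0.24
R0 = Σ lx·mx = 6.99 → 6.99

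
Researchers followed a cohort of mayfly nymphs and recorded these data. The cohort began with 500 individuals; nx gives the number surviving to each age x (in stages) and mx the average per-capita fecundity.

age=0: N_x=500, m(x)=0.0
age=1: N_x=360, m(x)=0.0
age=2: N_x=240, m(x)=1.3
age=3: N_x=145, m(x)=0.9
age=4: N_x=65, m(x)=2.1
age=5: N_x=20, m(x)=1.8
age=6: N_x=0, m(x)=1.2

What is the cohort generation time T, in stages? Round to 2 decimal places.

lx = nx/n0 = nx/500: 1, 0.72, 0.48, 0.29, 0.13, 0.04, 0
lx·mx: 0, 0, 0.624, 0.261, 0.273, 0.072, 0 → R0 = 1.23
x·lx·mx: 0, 0, 1.248, 0.783, 1.092, 0.36, 0 → Σ = 3.483
T = 3.483 / 1.23 = 2.831707… → 2.83

2.83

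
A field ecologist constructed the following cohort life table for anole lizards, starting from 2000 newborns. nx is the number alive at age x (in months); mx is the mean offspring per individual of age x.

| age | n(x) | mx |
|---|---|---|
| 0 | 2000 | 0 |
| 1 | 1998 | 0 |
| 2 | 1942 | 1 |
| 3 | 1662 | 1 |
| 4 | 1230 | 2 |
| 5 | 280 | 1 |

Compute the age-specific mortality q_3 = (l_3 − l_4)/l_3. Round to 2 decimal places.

lx = nx/n0 = nx/2000: 1, 0.999, 0.971, 0.831, 0.615, 0.14
q_3 = (l_3 − l_4) / l_3 = (0.831 − 0.615) / 0.831
     = 0.216 / 0.831 = 0.259928… → 0.26

0.26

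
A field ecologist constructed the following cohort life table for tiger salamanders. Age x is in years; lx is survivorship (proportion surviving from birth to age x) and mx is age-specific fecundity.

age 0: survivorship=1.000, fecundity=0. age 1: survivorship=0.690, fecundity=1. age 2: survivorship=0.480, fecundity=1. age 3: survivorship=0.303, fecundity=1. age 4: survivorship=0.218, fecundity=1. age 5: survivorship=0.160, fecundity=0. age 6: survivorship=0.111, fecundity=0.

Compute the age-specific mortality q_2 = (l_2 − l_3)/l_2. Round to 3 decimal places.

q_2 = (l_2 − l_3) / l_2 = (0.48 − 0.303) / 0.48
     = 0.177 / 0.48 = 0.36875 → 0.369

0.369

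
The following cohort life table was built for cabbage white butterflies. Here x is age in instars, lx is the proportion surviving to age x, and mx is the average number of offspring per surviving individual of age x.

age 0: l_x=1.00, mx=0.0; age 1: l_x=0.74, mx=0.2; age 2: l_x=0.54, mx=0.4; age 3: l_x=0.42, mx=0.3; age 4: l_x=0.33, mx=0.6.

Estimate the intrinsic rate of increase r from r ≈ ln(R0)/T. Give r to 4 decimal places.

-0.1470

R0 = Σ lx·mx = 0 + 0.148 + 0.216 + 0.126 + 0.198 = 0.688
Σ x·lx·mx = 1.75; T = 1.75/0.688 = 2.5436…
r ≈ ln(R0)/T = ln(0.688)/2.5436… = -0.147022… → -0.1470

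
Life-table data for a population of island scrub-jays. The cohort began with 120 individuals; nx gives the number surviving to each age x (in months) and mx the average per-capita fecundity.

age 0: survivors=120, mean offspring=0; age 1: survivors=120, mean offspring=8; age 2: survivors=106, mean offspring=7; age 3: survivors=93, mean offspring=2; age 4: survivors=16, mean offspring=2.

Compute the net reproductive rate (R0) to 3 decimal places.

16.000

lx = nx/n0 = nx/120: 1, 1, 0.88333…, 0.775, 0.13333…
lx·mx by age: 0, 8, 6.183333…, 1.55, 0.266667…
R0 = Σ lx·mx = 16… → 16.000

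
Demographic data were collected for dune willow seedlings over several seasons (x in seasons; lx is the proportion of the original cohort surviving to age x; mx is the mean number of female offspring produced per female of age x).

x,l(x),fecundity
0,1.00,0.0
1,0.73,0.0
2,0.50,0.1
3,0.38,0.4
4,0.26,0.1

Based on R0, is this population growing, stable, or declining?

R0 = Σ lx·mx = 0 + 0 + 0.05 + 0.152 + 0.026 = 0.228
R0 < 1, so the population is declining.

declining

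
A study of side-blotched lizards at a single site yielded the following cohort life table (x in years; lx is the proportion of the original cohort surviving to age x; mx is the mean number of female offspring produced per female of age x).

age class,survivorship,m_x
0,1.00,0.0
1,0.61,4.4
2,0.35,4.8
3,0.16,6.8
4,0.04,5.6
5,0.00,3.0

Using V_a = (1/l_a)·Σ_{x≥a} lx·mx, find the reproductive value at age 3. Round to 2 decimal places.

8.20

lx·mx for x ≥ 3: 1.088, 0.224, 0 → sum = 1.312
V_3 = 1.312 / l_3 = 1.312 / 0.16 = 8.2 → 8.20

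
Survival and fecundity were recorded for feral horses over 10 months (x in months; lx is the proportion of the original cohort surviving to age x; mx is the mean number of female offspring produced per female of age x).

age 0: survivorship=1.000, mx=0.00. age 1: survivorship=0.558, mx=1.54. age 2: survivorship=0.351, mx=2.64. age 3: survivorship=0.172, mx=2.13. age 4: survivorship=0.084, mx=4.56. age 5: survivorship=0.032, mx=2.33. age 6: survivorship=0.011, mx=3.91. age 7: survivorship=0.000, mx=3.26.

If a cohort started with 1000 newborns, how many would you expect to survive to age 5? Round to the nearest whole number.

32

Expected survivors = N0 · l_5 = 1000 × 0.032 = 32 → 32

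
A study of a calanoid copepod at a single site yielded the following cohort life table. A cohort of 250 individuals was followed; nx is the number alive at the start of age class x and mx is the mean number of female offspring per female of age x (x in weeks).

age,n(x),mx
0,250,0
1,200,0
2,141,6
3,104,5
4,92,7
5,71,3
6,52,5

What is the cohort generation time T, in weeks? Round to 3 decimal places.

lx = nx/n0 = nx/250: 1, 0.8, 0.564, 0.416, 0.368, 0.284, 0.208
lx·mx: 0, 0, 3.384, 2.08, 2.576, 0.852, 1.04 → R0 = 9.932
x·lx·mx: 0, 0, 6.768, 6.24, 10.304, 4.26, 6.24 → Σ = 33.812
T = 33.812 / 9.932 = 3.40435… → 3.404

3.404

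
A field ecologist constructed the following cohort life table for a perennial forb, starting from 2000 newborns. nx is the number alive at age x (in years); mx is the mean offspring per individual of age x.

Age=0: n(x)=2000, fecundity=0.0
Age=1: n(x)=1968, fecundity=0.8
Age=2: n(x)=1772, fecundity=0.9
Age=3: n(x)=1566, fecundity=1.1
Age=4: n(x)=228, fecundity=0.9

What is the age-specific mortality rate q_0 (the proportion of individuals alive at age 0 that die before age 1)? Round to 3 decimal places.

lx = nx/n0 = nx/2000: 1, 0.984, 0.886, 0.783, 0.114
q_0 = (l_0 − l_1) / l_0 = (1 − 0.984) / 1
     = 0.016 / 1 = 0.016 → 0.016

0.016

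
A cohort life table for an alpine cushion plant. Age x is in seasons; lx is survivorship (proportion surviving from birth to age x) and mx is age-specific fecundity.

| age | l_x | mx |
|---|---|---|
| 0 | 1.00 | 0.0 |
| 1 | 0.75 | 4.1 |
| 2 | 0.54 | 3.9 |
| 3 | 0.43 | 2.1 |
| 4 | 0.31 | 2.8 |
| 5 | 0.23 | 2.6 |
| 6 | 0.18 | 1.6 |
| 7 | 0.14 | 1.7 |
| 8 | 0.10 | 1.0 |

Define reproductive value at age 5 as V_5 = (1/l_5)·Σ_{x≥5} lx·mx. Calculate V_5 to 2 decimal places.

lx·mx for x ≥ 5: 0.598, 0.288, 0.238, 0.1 → sum = 1.224
V_5 = 1.224 / l_5 = 1.224 / 0.23 = 5.321739… → 5.32

5.32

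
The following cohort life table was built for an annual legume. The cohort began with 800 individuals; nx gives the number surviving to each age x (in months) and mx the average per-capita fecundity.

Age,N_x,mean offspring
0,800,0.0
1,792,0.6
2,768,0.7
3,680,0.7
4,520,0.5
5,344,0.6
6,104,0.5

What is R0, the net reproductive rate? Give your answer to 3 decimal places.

2.509

lx = nx/n0 = nx/800: 1, 0.99, 0.96, 0.85, 0.65, 0.43, 0.13
lx·mx by age: 0, 0.594, 0.672, 0.595, 0.325, 0.258, 0.065
R0 = Σ lx·mx = 2.509 → 2.509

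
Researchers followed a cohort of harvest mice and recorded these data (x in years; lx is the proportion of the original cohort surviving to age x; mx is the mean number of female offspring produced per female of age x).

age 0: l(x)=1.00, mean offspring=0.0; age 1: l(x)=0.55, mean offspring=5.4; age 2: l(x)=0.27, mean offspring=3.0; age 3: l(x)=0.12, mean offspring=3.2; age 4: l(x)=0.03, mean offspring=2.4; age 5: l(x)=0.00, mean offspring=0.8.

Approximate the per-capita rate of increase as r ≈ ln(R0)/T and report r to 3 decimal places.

R0 = Σ lx·mx = 0 + 2.97 + 0.81 + 0.384 + 0.072 + 0 = 4.236
Σ x·lx·mx = 6.03; T = 6.03/4.236 = 1.42351…
r ≈ ln(R0)/T = ln(4.236)/1.42351… = 1.01412… → 1.014

1.014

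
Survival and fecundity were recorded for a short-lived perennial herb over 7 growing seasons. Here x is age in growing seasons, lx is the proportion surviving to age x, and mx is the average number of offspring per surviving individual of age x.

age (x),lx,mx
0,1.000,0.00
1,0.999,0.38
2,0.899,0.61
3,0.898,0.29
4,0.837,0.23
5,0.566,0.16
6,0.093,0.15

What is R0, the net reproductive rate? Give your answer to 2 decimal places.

1.49

lx·mx by age: 0, 0.37962, 0.54839, 0.26042, 0.19251, 0.09056, 0.01395
R0 = Σ lx·mx = 1.48545 → 1.49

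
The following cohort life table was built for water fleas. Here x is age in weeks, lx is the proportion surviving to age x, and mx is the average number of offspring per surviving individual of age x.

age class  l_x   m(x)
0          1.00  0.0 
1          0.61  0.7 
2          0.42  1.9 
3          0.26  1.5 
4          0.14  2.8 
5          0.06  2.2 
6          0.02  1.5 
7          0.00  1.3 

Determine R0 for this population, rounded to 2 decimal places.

2.17

lx·mx by age: 0, 0.427, 0.798, 0.39, 0.392, 0.132, 0.03, 0
R0 = Σ lx·mx = 2.169 → 2.17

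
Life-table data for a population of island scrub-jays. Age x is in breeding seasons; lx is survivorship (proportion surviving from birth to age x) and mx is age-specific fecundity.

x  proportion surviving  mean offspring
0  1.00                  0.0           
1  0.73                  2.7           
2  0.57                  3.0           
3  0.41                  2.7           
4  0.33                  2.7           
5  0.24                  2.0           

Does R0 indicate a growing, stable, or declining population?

growing

R0 = Σ lx·mx = 0 + 1.971 + 1.71 + 1.107 + 0.891 + 0.48 = 6.159
R0 > 1, so the population is growing.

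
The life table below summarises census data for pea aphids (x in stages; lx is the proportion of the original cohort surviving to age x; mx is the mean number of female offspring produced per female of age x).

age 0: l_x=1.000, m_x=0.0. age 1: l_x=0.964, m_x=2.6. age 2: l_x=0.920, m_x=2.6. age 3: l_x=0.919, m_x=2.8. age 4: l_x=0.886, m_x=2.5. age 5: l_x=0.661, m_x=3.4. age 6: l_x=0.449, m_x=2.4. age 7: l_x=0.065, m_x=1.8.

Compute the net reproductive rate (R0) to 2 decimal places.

13.13

lx·mx by age: 0, 2.5064, 2.392, 2.5732, 2.215, 2.2474, 1.0776, 0.117
R0 = Σ lx·mx = 13.1286 → 13.13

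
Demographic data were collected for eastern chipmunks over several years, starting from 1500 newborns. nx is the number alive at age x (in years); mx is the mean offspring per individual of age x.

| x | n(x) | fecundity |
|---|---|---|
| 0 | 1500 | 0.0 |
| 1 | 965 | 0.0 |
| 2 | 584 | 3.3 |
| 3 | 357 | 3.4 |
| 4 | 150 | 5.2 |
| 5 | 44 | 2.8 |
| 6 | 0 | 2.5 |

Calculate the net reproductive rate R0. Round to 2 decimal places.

2.70

lx = nx/n0 = nx/1500: 1, 0.64333…, 0.38933…, 0.238, 0.1, 0.02933…, 0
lx·mx by age: 0, 0, 1.2848…, 0.8092, 0.52, 0.082133…, 0
R0 = Σ lx·mx = 2.696133… → 2.70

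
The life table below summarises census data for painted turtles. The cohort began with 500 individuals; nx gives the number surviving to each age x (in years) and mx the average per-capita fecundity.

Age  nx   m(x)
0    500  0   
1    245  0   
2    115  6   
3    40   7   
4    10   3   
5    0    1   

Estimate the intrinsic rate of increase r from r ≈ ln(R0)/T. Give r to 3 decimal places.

lx = nx/n0 = nx/500: 1, 0.49, 0.23, 0.08, 0.02, 0
R0 = Σ lx·mx = 0 + 0 + 1.38 + 0.56 + 0.06 + 0 = 2
Σ x·lx·mx = 4.68; T = 4.68/2 = 2.34
r ≈ ln(R0)/T = ln(2)/2.34 = 0.29622… → 0.296

0.296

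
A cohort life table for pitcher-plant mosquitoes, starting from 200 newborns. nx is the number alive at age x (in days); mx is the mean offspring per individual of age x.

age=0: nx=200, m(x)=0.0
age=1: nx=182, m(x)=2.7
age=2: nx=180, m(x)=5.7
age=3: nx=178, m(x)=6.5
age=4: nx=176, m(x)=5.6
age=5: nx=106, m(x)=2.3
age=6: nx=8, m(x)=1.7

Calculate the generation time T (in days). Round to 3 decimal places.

lx = nx/n0 = nx/200: 1, 0.91, 0.9, 0.89, 0.88, 0.53, 0.04
lx·mx: 0, 2.457, 5.13, 5.785, 4.928, 1.219, 0.068 → R0 = 19.587
x·lx·mx: 0, 2.457, 10.26, 17.355, 19.712, 6.095, 0.408 → Σ = 56.287
T = 56.287 / 19.587 = 2.873692… → 2.874

2.874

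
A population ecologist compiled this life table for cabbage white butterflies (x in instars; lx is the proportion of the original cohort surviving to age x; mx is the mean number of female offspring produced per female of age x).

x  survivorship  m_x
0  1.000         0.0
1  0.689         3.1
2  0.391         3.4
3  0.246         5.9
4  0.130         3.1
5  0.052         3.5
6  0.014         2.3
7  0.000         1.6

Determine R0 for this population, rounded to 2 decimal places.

5.53

lx·mx by age: 0, 2.1359, 1.3294, 1.4514, 0.403, 0.182, 0.0322, 0
R0 = Σ lx·mx = 5.5339 → 5.53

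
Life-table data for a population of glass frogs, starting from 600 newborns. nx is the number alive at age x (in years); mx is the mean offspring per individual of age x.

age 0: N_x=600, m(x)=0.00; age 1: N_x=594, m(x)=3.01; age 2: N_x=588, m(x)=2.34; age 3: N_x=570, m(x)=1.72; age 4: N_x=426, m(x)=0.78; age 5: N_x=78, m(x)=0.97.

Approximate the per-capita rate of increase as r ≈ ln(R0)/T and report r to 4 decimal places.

1.0040

lx = nx/n0 = nx/600: 1, 0.99, 0.98, 0.95, 0.71, 0.13
R0 = Σ lx·mx = 0 + 2.9799 + 2.2932 + 1.634 + 0.5538 + 0.1261 = 7.587
Σ x·lx·mx = 15.314; T = 15.314/7.587 = 2.01845…
r ≈ ln(R0)/T = ln(7.587)/2.01845… = 1.003955… → 1.0040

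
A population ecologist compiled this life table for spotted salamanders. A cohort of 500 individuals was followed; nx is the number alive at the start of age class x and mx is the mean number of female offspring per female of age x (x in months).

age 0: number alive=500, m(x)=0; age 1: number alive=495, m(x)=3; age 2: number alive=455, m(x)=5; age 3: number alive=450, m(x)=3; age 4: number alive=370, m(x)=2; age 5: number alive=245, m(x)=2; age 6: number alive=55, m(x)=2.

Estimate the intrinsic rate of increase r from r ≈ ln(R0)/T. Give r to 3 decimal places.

lx = nx/n0 = nx/500: 1, 0.99, 0.91, 0.9, 0.74, 0.49, 0.11
R0 = Σ lx·mx = 0 + 2.97 + 4.55 + 2.7 + 1.48 + 0.98 + 0.22 = 12.9
Σ x·lx·mx = 32.31; T = 32.31/12.9 = 2.50465…
r ≈ ln(R0)/T = ln(12.9)/2.50465… = 1.02099… → 1.021

1.021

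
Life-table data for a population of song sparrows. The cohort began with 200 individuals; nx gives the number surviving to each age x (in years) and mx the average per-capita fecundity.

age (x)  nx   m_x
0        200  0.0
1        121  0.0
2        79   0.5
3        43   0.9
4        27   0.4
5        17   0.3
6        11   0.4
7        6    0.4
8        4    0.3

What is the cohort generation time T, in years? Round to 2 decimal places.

3.10

lx = nx/n0 = nx/200: 1, 0.605, 0.395, 0.215, 0.135, 0.085, 0.055, 0.03, 0.02
lx·mx: 0, 0, 0.1975, 0.1935, 0.054, 0.0255, 0.022, 0.012, 0.006 → R0 = 0.5105
x·lx·mx: 0, 0, 0.395, 0.5805, 0.216, 0.1275, 0.132, 0.084, 0.048 → Σ = 1.583
T = 1.583 / 0.5105 = 3.100881… → 3.10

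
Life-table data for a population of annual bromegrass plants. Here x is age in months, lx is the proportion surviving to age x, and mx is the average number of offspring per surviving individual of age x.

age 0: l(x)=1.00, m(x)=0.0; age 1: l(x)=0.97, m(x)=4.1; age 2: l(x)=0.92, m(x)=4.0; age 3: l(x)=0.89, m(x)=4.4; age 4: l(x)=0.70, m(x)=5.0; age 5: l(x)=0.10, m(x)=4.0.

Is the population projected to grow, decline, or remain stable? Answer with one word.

R0 = Σ lx·mx = 0 + 3.977 + 3.68 + 3.916 + 3.5 + 0.4 = 15.473
R0 > 1, so the population is growing.

growing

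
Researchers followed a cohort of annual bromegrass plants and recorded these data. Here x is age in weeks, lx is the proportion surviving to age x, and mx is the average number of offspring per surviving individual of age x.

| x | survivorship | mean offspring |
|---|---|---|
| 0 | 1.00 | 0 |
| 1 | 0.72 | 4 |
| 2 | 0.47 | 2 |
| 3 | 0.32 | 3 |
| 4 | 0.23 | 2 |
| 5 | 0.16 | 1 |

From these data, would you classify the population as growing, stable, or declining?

R0 = Σ lx·mx = 0 + 2.88 + 0.94 + 0.96 + 0.46 + 0.16 = 5.4
R0 > 1, so the population is growing.

growing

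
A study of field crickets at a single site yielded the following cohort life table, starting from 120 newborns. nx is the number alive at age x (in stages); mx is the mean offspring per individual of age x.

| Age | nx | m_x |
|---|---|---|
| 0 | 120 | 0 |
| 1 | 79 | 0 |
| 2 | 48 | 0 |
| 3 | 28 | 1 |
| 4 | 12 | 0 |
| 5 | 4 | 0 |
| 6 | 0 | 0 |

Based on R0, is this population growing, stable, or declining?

declining

lx = nx/n0 = nx/120: 1, 0.65833…, 0.4, 0.23333…, 0.1, 0.03333…, 0
R0 = Σ lx·mx = 0 + 0 + 0 + 0.233333… + 0 + 0 + 0 = 0.233333…
R0 < 1, so the population is declining.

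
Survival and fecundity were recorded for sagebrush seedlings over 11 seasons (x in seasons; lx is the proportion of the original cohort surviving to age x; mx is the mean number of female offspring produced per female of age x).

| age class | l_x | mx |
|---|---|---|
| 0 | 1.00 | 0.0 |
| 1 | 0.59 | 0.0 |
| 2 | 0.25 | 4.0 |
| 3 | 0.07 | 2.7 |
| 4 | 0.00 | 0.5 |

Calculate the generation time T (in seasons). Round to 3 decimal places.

2.159

lx·mx: 0, 0, 1, 0.189, 0 → R0 = 1.189
x·lx·mx: 0, 0, 2, 0.567, 0 → Σ = 2.567
T = 2.567 / 1.189 = 2.158957… → 2.159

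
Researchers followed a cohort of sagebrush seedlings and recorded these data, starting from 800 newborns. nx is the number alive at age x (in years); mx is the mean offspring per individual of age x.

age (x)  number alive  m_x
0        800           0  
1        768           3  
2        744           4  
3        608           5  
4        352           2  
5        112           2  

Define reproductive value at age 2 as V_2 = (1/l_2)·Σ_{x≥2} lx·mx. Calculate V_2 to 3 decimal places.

9.333

lx = nx/n0 = nx/800: 1, 0.96, 0.93, 0.76, 0.44, 0.14
lx·mx for x ≥ 2: 3.72, 3.8, 0.88, 0.28 → sum = 8.68
V_2 = 8.68 / l_2 = 8.68 / 0.93 = 9.333333… → 9.333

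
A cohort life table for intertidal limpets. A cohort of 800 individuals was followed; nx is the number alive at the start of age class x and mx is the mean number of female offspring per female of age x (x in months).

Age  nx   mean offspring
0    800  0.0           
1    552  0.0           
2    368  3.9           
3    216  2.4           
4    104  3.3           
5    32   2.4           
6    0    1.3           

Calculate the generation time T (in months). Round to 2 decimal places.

lx = nx/n0 = nx/800: 1, 0.69, 0.46, 0.27, 0.13, 0.04, 0
lx·mx: 0, 0, 1.794, 0.648, 0.429, 0.096, 0 → R0 = 2.967
x·lx·mx: 0, 0, 3.588, 1.944, 1.716, 0.48, 0 → Σ = 7.728
T = 7.728 / 2.967 = 2.604651… → 2.60

2.60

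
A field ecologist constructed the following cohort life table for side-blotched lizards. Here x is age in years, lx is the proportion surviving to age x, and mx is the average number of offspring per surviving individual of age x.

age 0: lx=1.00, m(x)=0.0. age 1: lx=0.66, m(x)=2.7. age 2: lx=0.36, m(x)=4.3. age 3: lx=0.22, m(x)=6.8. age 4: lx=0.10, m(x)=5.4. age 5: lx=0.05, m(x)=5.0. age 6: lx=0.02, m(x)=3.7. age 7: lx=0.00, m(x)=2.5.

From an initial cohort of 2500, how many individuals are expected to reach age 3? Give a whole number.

550

Expected survivors = N0 · l_3 = 2500 × 0.22 = 550 → 550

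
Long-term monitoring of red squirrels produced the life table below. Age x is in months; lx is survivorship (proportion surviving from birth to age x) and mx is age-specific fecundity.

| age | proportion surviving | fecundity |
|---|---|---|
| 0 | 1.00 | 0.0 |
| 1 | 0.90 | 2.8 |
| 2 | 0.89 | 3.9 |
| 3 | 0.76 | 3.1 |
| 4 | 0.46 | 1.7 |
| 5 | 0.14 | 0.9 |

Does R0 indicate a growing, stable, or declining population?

growing

R0 = Σ lx·mx = 0 + 2.52 + 3.471 + 2.356 + 0.782 + 0.126 = 9.255
R0 > 1, so the population is growing.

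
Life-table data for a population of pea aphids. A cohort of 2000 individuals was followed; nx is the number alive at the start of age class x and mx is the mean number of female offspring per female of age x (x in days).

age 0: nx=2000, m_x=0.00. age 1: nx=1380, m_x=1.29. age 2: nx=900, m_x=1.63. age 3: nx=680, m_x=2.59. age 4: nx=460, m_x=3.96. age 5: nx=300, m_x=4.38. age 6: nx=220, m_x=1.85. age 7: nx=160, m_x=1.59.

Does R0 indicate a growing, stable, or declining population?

growing

lx = nx/n0 = nx/2000: 1, 0.69, 0.45, 0.34, 0.23, 0.15, 0.11, 0.08
R0 = Σ lx·mx = 0 + 0.8901 + 0.7335 + 0.8806 + 0.9108 + 0.657 + 0.2035 + 0.1272 = 4.4027
R0 > 1, so the population is growing.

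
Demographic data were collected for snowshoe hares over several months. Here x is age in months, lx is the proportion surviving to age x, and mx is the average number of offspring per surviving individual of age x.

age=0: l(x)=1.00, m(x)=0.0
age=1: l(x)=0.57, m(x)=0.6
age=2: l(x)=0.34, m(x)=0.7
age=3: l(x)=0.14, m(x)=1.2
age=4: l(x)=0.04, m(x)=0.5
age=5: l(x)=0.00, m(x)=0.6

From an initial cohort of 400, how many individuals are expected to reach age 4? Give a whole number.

16

Expected survivors = N0 · l_4 = 400 × 0.04 = 16 → 16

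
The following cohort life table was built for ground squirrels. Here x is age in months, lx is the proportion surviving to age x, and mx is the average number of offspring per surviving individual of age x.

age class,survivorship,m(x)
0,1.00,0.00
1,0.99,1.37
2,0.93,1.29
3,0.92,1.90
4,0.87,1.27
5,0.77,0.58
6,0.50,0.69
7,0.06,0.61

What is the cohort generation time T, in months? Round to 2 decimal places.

2.88

lx·mx: 0, 1.3563, 1.1997, 1.748, 1.1049, 0.4466, 0.345, 0.0366 → R0 = 6.2371
x·lx·mx: 0, 1.3563, 2.3994, 5.244, 4.4196, 2.233, 2.07, 0.2562 → Σ = 17.9785
T = 17.9785 / 6.2371 = 2.882509… → 2.88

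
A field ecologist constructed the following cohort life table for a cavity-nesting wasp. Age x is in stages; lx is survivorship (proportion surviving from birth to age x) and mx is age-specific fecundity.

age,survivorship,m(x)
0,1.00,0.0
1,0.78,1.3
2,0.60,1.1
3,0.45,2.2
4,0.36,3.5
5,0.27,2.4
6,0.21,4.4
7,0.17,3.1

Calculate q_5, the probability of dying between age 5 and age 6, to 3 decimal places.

0.222

q_5 = (l_5 − l_6) / l_5 = (0.27 − 0.21) / 0.27
     = 0.06 / 0.27 = 0.222222… → 0.222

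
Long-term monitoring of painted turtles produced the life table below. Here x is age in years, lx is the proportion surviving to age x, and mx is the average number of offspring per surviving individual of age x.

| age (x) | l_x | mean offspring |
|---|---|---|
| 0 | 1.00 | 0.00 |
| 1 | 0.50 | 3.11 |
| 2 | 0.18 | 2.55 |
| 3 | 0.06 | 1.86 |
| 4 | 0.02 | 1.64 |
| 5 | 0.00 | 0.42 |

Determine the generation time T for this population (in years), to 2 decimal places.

lx·mx: 0, 1.555, 0.459, 0.1116, 0.0328, 0 → R0 = 2.1584
x·lx·mx: 0, 1.555, 0.918, 0.3348, 0.1312, 0 → Σ = 2.939
T = 2.939 / 2.1584 = 1.361657… → 1.36

1.36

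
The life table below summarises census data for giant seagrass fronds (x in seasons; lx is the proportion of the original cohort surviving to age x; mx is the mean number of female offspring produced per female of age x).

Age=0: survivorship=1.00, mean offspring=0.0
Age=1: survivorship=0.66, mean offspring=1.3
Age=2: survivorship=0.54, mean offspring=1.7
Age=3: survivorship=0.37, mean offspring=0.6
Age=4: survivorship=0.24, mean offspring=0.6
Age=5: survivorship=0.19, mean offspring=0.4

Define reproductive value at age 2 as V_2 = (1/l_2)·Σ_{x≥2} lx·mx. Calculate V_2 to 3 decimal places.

lx·mx for x ≥ 2: 0.918, 0.222, 0.144, 0.076 → sum = 1.36
V_2 = 1.36 / l_2 = 1.36 / 0.54 = 2.518519… → 2.519

2.519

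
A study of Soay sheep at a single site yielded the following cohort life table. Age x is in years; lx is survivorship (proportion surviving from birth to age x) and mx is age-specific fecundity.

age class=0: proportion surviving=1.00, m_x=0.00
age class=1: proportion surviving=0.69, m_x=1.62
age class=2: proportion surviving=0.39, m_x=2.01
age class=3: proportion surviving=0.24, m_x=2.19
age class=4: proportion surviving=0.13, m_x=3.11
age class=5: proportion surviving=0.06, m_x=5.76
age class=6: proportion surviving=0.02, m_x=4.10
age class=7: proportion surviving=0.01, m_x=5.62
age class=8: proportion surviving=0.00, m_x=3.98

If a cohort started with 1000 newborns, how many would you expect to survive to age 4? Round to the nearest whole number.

130

Expected survivors = N0 · l_4 = 1000 × 0.13 = 130 → 130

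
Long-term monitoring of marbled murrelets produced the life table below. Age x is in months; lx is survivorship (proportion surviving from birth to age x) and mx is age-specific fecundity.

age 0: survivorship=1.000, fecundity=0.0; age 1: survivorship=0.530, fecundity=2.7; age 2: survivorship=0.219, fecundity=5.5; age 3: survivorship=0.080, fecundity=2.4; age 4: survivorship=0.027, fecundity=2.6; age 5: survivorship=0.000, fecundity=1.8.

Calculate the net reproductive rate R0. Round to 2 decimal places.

2.90

lx·mx by age: 0, 1.431, 1.2045, 0.192, 0.0702, 0
R0 = Σ lx·mx = 2.8977 → 2.90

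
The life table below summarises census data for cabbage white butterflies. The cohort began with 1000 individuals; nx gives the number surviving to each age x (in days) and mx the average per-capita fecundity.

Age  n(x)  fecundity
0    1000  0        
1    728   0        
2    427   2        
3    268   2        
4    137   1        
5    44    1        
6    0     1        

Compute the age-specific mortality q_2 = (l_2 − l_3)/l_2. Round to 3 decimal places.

0.372

lx = nx/n0 = nx/1000: 1, 0.728, 0.427, 0.268, 0.137, 0.044, 0
q_2 = (l_2 − l_3) / l_2 = (0.427 − 0.268) / 0.427
     = 0.159 / 0.427 = 0.372365… → 0.372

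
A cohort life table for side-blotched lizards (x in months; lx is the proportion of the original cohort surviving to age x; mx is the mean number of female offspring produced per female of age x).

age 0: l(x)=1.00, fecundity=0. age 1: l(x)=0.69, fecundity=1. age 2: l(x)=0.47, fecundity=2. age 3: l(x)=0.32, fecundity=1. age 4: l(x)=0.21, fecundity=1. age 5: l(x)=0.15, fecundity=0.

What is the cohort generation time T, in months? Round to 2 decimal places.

lx·mx: 0, 0.69, 0.94, 0.32, 0.21, 0 → R0 = 2.16
x·lx·mx: 0, 0.69, 1.88, 0.96, 0.84, 0 → Σ = 4.37
T = 4.37 / 2.16 = 2.023148… → 2.02

2.02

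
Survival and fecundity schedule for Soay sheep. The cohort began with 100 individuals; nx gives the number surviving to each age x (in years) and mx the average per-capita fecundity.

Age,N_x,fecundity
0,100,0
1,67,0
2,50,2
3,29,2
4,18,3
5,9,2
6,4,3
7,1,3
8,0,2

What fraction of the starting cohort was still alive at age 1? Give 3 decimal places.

0.670

l_1 = n_1/n_0 = 67/100 = 0.67 → 0.670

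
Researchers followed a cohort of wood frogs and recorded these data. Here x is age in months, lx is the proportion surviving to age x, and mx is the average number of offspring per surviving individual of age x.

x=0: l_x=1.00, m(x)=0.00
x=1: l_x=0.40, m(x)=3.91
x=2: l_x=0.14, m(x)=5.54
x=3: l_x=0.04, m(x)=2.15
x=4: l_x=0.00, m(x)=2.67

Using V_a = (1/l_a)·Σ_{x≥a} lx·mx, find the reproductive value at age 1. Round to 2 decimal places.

6.06

lx·mx for x ≥ 1: 1.564, 0.7756, 0.086, 0 → sum = 2.4256
V_1 = 2.4256 / l_1 = 2.4256 / 0.4 = 6.064 → 6.06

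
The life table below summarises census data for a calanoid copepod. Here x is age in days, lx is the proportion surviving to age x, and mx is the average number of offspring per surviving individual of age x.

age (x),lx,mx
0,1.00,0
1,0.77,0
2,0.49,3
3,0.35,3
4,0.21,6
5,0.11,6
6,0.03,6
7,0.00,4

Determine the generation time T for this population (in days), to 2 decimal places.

lx·mx: 0, 0, 1.47, 1.05, 1.26, 0.66, 0.18, 0 → R0 = 4.62
x·lx·mx: 0, 0, 2.94, 3.15, 5.04, 3.3, 1.08, 0 → Σ = 15.51
T = 15.51 / 4.62 = 3.357143… → 3.36

3.36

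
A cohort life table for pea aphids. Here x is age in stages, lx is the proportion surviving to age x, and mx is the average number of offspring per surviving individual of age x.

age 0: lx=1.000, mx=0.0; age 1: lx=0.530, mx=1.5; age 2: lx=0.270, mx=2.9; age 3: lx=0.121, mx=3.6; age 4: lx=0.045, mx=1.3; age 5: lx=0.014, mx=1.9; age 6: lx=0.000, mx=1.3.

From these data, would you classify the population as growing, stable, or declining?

growing

R0 = Σ lx·mx = 0 + 0.795 + 0.783 + 0.4356 + 0.0585 + 0.0266 + 0 = 2.0987
R0 > 1, so the population is growing.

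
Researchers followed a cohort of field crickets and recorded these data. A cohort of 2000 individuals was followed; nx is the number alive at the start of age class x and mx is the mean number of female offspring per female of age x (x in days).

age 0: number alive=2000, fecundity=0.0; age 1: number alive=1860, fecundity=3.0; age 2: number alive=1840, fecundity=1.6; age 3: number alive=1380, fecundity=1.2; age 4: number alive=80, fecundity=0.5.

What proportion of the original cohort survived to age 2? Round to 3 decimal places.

l_2 = n_2/n_0 = 1840/2000 = 0.92 → 0.920

0.920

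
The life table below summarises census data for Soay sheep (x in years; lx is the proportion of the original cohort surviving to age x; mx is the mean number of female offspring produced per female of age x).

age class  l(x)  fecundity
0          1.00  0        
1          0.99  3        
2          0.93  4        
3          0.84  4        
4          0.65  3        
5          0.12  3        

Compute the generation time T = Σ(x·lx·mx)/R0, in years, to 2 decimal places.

2.43

lx·mx: 0, 2.97, 3.72, 3.36, 1.95, 0.36 → R0 = 12.36
x·lx·mx: 0, 2.97, 7.44, 10.08, 7.8, 1.8 → Σ = 30.09
T = 30.09 / 12.36 = 2.434466… → 2.43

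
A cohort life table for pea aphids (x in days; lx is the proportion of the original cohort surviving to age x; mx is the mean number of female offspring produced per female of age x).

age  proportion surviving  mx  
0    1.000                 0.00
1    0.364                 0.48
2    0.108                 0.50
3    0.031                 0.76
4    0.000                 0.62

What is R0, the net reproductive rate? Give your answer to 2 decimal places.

0.25

lx·mx by age: 0, 0.17472, 0.054, 0.02356, 0
R0 = Σ lx·mx = 0.25228 → 0.25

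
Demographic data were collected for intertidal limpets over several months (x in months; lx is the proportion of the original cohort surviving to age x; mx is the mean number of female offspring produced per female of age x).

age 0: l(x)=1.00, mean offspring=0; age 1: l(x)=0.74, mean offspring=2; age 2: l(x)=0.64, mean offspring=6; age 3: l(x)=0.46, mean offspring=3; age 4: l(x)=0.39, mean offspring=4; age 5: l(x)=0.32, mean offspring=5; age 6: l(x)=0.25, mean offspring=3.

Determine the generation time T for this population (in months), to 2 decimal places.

3.02

lx·mx: 0, 1.48, 3.84, 1.38, 1.56, 1.6, 0.75 → R0 = 10.61
x·lx·mx: 0, 1.48, 7.68, 4.14, 6.24, 8, 4.5 → Σ = 32.04
T = 32.04 / 10.61 = 3.019793… → 3.02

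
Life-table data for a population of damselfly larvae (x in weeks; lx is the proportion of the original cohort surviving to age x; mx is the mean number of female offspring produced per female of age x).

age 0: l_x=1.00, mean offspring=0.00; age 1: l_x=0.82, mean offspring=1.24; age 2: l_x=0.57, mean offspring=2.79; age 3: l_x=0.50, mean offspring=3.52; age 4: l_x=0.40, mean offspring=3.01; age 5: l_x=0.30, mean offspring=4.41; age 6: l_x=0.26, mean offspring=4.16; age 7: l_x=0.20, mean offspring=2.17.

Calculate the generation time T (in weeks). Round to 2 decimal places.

lx·mx: 0, 1.0168, 1.5903, 1.76, 1.204, 1.323, 1.0816, 0.434 → R0 = 8.4097
x·lx·mx: 0, 1.0168, 3.1806, 5.28, 4.816, 6.615, 6.4896, 3.038 → Σ = 30.436
T = 30.436 / 8.4097 = 3.619154… → 3.62

3.62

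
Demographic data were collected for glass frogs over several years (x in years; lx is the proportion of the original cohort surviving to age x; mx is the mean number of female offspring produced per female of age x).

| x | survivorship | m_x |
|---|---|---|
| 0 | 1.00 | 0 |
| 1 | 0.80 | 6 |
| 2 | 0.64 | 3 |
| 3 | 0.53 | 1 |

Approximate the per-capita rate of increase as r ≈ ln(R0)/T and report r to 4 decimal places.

R0 = Σ lx·mx = 0 + 4.8 + 1.92 + 0.53 = 7.25
Σ x·lx·mx = 10.23; T = 10.23/7.25 = 1.41103…
r ≈ ln(R0)/T = ln(7.25)/1.41103… = 1.403936… → 1.4039

1.4039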